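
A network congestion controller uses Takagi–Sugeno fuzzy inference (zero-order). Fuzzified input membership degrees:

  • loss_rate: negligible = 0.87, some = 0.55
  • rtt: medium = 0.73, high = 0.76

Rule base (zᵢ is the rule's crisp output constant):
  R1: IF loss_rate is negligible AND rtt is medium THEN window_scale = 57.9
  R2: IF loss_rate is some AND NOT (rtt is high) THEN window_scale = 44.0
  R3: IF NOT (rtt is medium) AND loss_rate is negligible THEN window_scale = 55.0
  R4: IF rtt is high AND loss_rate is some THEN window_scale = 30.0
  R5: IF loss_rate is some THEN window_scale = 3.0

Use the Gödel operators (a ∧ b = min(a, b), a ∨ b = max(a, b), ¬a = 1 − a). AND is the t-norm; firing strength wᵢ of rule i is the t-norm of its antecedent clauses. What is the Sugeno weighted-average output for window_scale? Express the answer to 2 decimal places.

36.68

R1 (z=57.9): negligible=0.87, medium=0.73; AND[min(a, b)] → w = 0.73
R2 (z=44.0): some=0.55, ¬high=1−0.76=0.24; AND[min(a, b)] → w = 0.24
R3 (z=55.0): ¬medium=1−0.73=0.27, negligible=0.87; AND[min(a, b)] → w = 0.27
R4 (z=30.0): high=0.76, some=0.55; AND[min(a, b)] → w = 0.55
R5 (z=3.0): some=0.55 → w = 0.55
Weighted average = (0.73·57.9 + 0.24·44.0 + 0.27·55.0 + 0.55·30.0 + 0.55·3.0) / (0.73 + 0.24 + 0.27 + 0.55 + 0.55)
  = 85.8270 / 2.3400 = 36.68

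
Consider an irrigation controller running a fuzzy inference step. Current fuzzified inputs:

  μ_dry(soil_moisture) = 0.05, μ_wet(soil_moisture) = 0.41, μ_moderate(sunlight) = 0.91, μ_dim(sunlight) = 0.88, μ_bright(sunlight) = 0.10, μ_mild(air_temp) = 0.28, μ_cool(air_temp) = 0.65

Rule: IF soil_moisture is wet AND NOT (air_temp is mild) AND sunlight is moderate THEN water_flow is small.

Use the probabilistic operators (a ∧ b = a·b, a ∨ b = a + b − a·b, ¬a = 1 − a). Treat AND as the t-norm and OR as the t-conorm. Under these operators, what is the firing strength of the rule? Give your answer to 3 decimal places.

firing strength: wet=0.41, ¬mild=1−0.28=0.72, moderate=0.91; AND[a·b] → w = 0.2686

0.269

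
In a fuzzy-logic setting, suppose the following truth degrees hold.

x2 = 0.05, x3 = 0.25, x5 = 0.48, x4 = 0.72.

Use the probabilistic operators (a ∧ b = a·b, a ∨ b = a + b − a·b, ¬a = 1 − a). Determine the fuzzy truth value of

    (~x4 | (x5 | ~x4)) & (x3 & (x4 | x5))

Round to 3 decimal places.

0.156

~x4 = 1 − 0.7200 = 0.2800
~x4 = 1 − 0.7200 = 0.2800
x5 | ~x4 = a + b − a·b on (0.4800, 0.2800) = 0.6256
~x4 | (x5 | ~x4) = a + b − a·b on (0.2800, 0.6256) = 0.7304
x4 | x5 = a + b − a·b on (0.7200, 0.4800) = 0.8544
x3 & (x4 | x5) = a·b on (0.2500, 0.8544) = 0.2136
(~x4 | (x5 | ~x4)) & (x3 & (x4 | x5)) = a·b on (0.7304, 0.2136) = 0.1560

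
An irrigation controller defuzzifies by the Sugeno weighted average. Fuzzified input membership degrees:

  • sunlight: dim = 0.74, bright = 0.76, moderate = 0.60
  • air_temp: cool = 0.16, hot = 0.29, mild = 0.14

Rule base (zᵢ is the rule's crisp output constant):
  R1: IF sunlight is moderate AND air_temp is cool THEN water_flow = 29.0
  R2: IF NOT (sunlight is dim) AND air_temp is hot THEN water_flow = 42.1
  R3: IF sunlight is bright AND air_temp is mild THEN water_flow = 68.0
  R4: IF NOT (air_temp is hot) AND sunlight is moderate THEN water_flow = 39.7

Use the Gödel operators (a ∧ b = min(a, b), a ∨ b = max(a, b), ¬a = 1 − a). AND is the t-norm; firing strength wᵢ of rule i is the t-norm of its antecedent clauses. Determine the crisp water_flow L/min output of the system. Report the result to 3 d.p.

42.178

R1 (z=29.0): moderate=0.60, cool=0.16; AND[min(a, b)] → w = 0.16
R2 (z=42.1): ¬dim=1−0.74=0.26, hot=0.29; AND[min(a, b)] → w = 0.26
R3 (z=68.0): bright=0.76, mild=0.14; AND[min(a, b)] → w = 0.14
R4 (z=39.7): ¬hot=1−0.29=0.71, moderate=0.60; AND[min(a, b)] → w = 0.60
Weighted average = (0.16·29.0 + 0.26·42.1 + 0.14·68.0 + 0.60·39.7) / (0.16 + 0.26 + 0.14 + 0.60)
  = 48.9260 / 1.1600 = 42.178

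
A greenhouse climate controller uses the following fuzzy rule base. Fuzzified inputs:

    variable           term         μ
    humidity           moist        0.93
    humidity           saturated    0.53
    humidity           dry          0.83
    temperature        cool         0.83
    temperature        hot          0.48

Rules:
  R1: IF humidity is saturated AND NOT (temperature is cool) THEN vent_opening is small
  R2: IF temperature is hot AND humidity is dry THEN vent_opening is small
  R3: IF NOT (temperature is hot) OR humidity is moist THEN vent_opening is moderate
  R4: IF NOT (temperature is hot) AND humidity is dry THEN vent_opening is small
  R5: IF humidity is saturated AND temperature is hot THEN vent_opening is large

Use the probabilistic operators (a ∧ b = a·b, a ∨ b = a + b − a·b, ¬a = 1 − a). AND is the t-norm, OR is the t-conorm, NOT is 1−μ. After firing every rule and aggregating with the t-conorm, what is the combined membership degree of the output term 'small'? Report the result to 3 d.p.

R1: saturated=0.53, ¬cool=1−0.83=0.17; AND[a·b] → w = 0.0901
R2: hot=0.48, dry=0.83; AND[a·b] → w = 0.3984
R3: ¬hot=1−0.48=0.52, moist=0.93; OR[a + b − a·b] → w = 0.9664
R4: ¬hot=1−0.48=0.52, dry=0.83; AND[a·b] → w = 0.4316
R5: saturated=0.53, hot=0.48; AND[a·b] → w = 0.2544
Rules with consequent 'small': {R1, R2, R4} → strengths 0.0901, 0.3984, 0.4316
Aggregate via t-conorm [a + b − a·b]: 0.6889

0.689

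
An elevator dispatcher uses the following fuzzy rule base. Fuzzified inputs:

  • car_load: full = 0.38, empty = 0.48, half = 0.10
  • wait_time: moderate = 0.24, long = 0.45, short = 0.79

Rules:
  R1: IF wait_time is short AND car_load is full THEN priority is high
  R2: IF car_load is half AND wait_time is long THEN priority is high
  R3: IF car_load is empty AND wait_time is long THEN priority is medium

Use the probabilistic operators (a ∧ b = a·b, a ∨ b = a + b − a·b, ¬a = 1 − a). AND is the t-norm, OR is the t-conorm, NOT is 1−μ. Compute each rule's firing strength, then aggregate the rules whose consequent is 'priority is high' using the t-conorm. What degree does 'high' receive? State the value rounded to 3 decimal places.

0.332

R1: short=0.79, full=0.38; AND[a·b] → w = 0.3002
R2: half=0.10, long=0.45; AND[a·b] → w = 0.0450
R3: empty=0.48, long=0.45; AND[a·b] → w = 0.2160
Rules with consequent 'high': {R1, R2} → strengths 0.3002, 0.0450
Aggregate via t-conorm [a + b − a·b]: 0.3317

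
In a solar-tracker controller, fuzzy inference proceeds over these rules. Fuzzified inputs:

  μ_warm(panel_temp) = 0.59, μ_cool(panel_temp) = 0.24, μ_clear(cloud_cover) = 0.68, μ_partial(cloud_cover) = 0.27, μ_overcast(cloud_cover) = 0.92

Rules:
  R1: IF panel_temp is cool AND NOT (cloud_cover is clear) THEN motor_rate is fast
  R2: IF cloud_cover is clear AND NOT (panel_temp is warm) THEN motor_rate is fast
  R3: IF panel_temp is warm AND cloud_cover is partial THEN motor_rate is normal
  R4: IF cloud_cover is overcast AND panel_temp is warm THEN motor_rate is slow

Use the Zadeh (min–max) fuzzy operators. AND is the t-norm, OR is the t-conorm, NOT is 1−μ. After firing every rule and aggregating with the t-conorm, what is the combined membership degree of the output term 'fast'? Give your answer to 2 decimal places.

R1: cool=0.24, ¬clear=1−0.68=0.32; AND[min(a, b)] → w = 0.24
R2: clear=0.68, ¬warm=1−0.59=0.41; AND[min(a, b)] → w = 0.41
R3: warm=0.59, partial=0.27; AND[min(a, b)] → w = 0.27
R4: overcast=0.92, warm=0.59; AND[min(a, b)] → w = 0.59
Rules with consequent 'fast': {R1, R2} → strengths 0.24, 0.41
Aggregate via t-conorm [max(a, b)]: 0.41

0.41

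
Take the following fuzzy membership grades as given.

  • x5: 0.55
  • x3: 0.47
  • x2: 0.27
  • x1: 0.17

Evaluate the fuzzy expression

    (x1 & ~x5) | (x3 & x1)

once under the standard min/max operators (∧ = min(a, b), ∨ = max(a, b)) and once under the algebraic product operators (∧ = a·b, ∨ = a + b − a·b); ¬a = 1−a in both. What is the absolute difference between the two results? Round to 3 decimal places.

0.020

Under standard min/max:
  ~x5 = 1 − 0.55 = 0.45
  x1 & ~x5 = min(a, b) on (0.17, 0.45) = 0.17
  x3 & x1 = min(a, b) on (0.47, 0.17) = 0.17
  (x1 & ~x5) | (x3 & x1) = max(a, b) on (0.17, 0.17) = 0.17
  → value = 0.1700
Under algebraic product:
  ~x5 = 1 − 0.5500 = 0.4500
  x1 & ~x5 = a·b on (0.1700, 0.4500) = 0.0765
  x3 & x1 = a·b on (0.4700, 0.1700) = 0.0799
  (x1 & ~x5) | (x3 & x1) = a + b − a·b on (0.0765, 0.0799) = 0.1503
  → value = 0.1503
|0.1700 − 0.1503| = 0.020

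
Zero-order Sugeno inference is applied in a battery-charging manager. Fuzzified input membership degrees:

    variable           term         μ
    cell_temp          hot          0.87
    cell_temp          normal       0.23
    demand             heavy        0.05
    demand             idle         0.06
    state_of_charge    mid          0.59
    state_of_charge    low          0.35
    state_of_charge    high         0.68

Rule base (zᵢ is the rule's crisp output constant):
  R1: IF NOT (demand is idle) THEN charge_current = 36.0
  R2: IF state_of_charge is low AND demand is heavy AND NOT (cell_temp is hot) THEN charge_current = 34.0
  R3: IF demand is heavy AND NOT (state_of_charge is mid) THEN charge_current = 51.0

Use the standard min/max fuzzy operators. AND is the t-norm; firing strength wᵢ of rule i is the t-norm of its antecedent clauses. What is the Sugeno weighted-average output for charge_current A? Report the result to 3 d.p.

36.625

R1 (z=36.0): ¬idle=1−0.06=0.94 → w = 0.94
R2 (z=34.0): low=0.35, heavy=0.05, ¬hot=1−0.87=0.13; AND[min(a, b)] → w = 0.05
R3 (z=51.0): heavy=0.05, ¬mid=1−0.59=0.41; AND[min(a, b)] → w = 0.05
Weighted average = (0.94·36.0 + 0.05·34.0 + 0.05·51.0) / (0.94 + 0.05 + 0.05)
  = 38.0900 / 1.0400 = 36.625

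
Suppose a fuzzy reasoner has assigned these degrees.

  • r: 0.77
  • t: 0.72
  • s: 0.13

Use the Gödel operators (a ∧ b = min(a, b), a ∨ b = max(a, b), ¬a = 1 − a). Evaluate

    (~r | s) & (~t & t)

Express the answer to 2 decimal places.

0.23

~r = 1 − 0.77 = 0.23
~r | s = max(a, b) on (0.23, 0.13) = 0.23
~t = 1 − 0.72 = 0.28
~t & t = min(a, b) on (0.28, 0.72) = 0.28
(~r | s) & (~t & t) = min(a, b) on (0.23, 0.28) = 0.23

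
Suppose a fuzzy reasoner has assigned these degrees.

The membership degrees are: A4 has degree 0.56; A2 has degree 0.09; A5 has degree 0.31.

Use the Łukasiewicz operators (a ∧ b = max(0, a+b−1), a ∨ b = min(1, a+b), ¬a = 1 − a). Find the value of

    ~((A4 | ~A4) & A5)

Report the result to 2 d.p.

~A4 = 1 − 0.56 = 0.44
A4 | ~A4 = min(1, a+b) on (0.56, 0.44) = 1.00
(A4 | ~A4) & A5 = max(0, a+b−1) on (1.00, 0.31) = 0.31
~((A4 | ~A4) & A5) = 1 − 0.31 = 0.69

0.69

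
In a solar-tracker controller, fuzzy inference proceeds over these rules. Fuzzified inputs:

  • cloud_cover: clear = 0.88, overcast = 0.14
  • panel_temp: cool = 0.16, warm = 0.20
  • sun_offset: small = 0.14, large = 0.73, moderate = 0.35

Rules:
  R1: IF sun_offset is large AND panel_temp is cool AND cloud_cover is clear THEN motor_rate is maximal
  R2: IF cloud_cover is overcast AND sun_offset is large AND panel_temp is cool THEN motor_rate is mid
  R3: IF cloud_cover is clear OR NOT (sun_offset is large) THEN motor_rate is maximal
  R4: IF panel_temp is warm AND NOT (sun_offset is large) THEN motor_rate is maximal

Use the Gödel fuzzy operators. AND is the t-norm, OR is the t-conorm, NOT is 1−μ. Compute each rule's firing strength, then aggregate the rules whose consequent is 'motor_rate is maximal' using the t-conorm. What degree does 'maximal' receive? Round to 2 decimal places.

0.88

R1: large=0.73, cool=0.16, clear=0.88; AND[min(a, b)] → w = 0.16
R2: overcast=0.14, large=0.73, cool=0.16; AND[min(a, b)] → w = 0.14
R3: clear=0.88, ¬large=1−0.73=0.27; OR[max(a, b)] → w = 0.88
R4: warm=0.20, ¬large=1−0.73=0.27; AND[min(a, b)] → w = 0.20
Rules with consequent 'maximal': {R1, R3, R4} → strengths 0.16, 0.88, 0.20
Aggregate via t-conorm [max(a, b)]: 0.88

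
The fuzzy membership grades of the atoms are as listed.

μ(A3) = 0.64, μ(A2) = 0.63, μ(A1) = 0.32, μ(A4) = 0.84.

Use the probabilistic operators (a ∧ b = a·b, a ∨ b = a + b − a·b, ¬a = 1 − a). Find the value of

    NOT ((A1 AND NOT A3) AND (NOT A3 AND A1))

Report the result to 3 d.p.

NOT A3 = 1 − 0.6400 = 0.3600
A1 AND NOT A3 = a·b on (0.3200, 0.3600) = 0.1152
NOT A3 = 1 − 0.6400 = 0.3600
NOT A3 AND A1 = a·b on (0.3600, 0.3200) = 0.1152
(A1 AND NOT A3) AND (NOT A3 AND A1) = a·b on (0.1152, 0.1152) = 0.0133
NOT ((A1 AND NOT A3) AND (NOT A3 AND A1)) = 1 − 0.0133 = 0.9867

0.987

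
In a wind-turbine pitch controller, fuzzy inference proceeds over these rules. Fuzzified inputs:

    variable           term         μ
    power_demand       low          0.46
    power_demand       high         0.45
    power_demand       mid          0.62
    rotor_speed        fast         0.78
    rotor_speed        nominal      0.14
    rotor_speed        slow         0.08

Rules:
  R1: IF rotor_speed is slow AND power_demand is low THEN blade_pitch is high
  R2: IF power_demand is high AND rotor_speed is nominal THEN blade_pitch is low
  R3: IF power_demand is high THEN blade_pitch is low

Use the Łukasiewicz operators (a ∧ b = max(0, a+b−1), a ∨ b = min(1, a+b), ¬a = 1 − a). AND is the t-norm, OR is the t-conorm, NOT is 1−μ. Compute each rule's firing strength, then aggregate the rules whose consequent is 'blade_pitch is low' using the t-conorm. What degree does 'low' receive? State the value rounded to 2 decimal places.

R1: slow=0.08, low=0.46; AND[max(0, a+b−1)] → w = 0.00
R2: high=0.45, nominal=0.14; AND[max(0, a+b−1)] → w = 0.00
R3: high=0.45 → w = 0.45
Rules with consequent 'low': {R2, R3} → strengths 0.00, 0.45
Aggregate via t-conorm [min(1, a+b)]: 0.45

0.45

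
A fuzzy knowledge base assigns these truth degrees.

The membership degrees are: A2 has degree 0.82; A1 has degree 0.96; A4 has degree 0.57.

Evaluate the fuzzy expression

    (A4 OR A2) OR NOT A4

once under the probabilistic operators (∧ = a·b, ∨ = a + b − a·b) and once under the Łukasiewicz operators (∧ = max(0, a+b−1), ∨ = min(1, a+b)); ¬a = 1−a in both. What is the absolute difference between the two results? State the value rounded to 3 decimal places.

Under probabilistic:
  A4 OR A2 = a + b − a·b on (0.5700, 0.8200) = 0.9226
  NOT A4 = 1 − 0.5700 = 0.4300
  (A4 OR A2) OR NOT A4 = a + b − a·b on (0.9226, 0.4300) = 0.9559
  → value = 0.9559
Under Łukasiewicz:
  A4 OR A2 = min(1, a+b) on (0.57, 0.82) = 1.00
  NOT A4 = 1 − 0.57 = 0.43
  (A4 OR A2) OR NOT A4 = min(1, a+b) on (1.00, 0.43) = 1.00
  → value = 1.0000
|0.9559 − 1.0000| = 0.044

0.044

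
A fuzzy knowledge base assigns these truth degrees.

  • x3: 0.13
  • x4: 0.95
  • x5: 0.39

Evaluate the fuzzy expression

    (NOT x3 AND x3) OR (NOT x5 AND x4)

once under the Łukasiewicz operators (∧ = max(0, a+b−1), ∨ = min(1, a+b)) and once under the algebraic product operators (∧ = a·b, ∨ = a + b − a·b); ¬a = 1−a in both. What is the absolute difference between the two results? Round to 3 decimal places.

0.067

Under Łukasiewicz:
  NOT x3 = 1 − 0.13 = 0.87
  NOT x3 AND x3 = max(0, a+b−1) on (0.87, 0.13) = 0.00
  NOT x5 = 1 − 0.39 = 0.61
  NOT x5 AND x4 = max(0, a+b−1) on (0.61, 0.95) = 0.56
  (NOT x3 AND x3) OR (NOT x5 AND x4) = min(1, a+b) on (0.00, 0.56) = 0.56
  → value = 0.5600
Under algebraic product:
  NOT x3 = 1 − 0.1300 = 0.8700
  NOT x3 AND x3 = a·b on (0.8700, 0.1300) = 0.1131
  NOT x5 = 1 − 0.3900 = 0.6100
  NOT x5 AND x4 = a·b on (0.6100, 0.9500) = 0.5795
  (NOT x3 AND x3) OR (NOT x5 AND x4) = a + b − a·b on (0.1131, 0.5795) = 0.6271
  → value = 0.6271
|0.5600 − 0.6271| = 0.067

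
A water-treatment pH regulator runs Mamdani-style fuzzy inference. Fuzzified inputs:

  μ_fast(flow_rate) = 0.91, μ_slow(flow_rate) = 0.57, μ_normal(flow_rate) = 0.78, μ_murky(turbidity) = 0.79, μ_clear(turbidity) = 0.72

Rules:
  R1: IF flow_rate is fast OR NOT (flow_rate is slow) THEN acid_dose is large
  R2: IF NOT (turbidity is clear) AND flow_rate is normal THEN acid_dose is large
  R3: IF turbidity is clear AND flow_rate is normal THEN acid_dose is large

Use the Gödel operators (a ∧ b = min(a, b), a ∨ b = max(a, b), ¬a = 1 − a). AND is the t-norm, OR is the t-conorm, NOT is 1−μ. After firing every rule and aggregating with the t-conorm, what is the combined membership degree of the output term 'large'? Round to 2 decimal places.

R1: fast=0.91, ¬slow=1−0.57=0.43; OR[max(a, b)] → w = 0.91
R2: ¬clear=1−0.72=0.28, normal=0.78; AND[min(a, b)] → w = 0.28
R3: clear=0.72, normal=0.78; AND[min(a, b)] → w = 0.72
Rules with consequent 'large': {R1, R2, R3} → strengths 0.91, 0.28, 0.72
Aggregate via t-conorm [max(a, b)]: 0.91

0.91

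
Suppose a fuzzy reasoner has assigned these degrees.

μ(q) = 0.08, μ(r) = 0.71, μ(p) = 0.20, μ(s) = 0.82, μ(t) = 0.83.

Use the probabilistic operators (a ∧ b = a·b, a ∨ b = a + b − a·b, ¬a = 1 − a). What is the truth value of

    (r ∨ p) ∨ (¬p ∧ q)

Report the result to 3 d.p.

r ∨ p = a + b − a·b on (0.7100, 0.2000) = 0.7680
¬p = 1 − 0.2000 = 0.8000
¬p ∧ q = a·b on (0.8000, 0.0800) = 0.0640
(r ∨ p) ∨ (¬p ∧ q) = a + b − a·b on (0.7680, 0.0640) = 0.7828

0.783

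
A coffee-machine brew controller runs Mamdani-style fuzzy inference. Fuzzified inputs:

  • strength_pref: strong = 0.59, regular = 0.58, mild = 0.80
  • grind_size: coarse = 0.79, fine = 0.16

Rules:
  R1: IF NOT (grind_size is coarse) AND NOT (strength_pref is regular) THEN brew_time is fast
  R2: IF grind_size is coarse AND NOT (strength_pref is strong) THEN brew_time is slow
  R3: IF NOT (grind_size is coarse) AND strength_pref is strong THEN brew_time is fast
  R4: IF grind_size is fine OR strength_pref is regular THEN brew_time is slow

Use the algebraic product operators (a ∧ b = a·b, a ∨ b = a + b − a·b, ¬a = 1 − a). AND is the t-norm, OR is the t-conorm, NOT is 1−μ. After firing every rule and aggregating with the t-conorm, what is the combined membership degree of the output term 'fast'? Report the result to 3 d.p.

R1: ¬coarse=1−0.79=0.21, ¬regular=1−0.58=0.42; AND[a·b] → w = 0.0882
R2: coarse=0.79, ¬strong=1−0.59=0.41; AND[a·b] → w = 0.3239
R3: ¬coarse=1−0.79=0.21, strong=0.59; AND[a·b] → w = 0.1239
R4: fine=0.16, regular=0.58; OR[a + b − a·b] → w = 0.6472
Rules with consequent 'fast': {R1, R3} → strengths 0.0882, 0.1239
Aggregate via t-conorm [a + b − a·b]: 0.2012

0.201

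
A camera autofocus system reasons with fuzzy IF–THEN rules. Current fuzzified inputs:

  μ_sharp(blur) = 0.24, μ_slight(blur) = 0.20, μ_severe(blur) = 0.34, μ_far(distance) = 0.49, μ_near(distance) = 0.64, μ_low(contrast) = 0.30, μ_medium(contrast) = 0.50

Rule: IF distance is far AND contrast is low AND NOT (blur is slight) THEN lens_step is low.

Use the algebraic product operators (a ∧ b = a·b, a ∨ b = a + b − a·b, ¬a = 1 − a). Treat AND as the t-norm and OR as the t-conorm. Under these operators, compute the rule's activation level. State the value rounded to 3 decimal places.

0.118

firing strength: far=0.49, low=0.30, ¬slight=1−0.20=0.80; AND[a·b] → w = 0.1176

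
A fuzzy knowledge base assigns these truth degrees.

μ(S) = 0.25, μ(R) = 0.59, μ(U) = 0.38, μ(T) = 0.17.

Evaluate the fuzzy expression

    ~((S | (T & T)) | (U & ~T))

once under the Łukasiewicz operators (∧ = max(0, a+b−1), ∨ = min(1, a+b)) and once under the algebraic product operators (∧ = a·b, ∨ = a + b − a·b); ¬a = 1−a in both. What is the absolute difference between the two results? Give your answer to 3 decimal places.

0.041

Under Łukasiewicz:
  T & T = max(0, a+b−1) on (0.17, 0.17) = 0.00
  S | (T & T) = min(1, a+b) on (0.25, 0.00) = 0.25
  ~T = 1 − 0.17 = 0.83
  U & ~T = max(0, a+b−1) on (0.38, 0.83) = 0.21
  (S | (T & T)) | (U & ~T) = min(1, a+b) on (0.25, 0.21) = 0.46
  ~((S | (T & T)) | (U & ~T)) = 1 − 0.46 = 0.54
  → value = 0.5400
Under algebraic product:
  T & T = a·b on (0.1700, 0.1700) = 0.0289
  S | (T & T) = a + b − a·b on (0.2500, 0.0289) = 0.2717
  ~T = 1 − 0.1700 = 0.8300
  U & ~T = a·b on (0.3800, 0.8300) = 0.3154
  (S | (T & T)) | (U & ~T) = a + b − a·b on (0.2717, 0.3154) = 0.5014
  ~((S | (T & T)) | (U & ~T)) = 1 − 0.5014 = 0.4986
  → value = 0.4986
|0.5400 − 0.4986| = 0.041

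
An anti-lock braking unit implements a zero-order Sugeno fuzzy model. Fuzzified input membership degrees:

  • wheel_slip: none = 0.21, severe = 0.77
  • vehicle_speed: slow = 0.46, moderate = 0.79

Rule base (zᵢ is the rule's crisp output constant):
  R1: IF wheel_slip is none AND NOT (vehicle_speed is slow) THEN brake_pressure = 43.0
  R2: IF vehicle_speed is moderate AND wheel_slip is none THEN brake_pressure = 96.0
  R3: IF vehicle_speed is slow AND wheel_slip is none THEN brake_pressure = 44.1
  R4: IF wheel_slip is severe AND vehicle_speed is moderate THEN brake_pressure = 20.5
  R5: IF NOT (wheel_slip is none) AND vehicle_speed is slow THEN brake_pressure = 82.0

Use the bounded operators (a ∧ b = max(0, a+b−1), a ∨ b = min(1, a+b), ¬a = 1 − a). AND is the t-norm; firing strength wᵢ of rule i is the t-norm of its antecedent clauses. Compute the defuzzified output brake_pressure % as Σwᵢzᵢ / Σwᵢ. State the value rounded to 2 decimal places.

R1 (z=43.0): none=0.21, ¬slow=1−0.46=0.54; AND[max(0, a+b−1)] → w = 0.00
R2 (z=96.0): moderate=0.79, none=0.21; AND[max(0, a+b−1)] → w = 0.00
R3 (z=44.1): slow=0.46, none=0.21; AND[max(0, a+b−1)] → w = 0.00
R4 (z=20.5): severe=0.77, moderate=0.79; AND[max(0, a+b−1)] → w = 0.56
R5 (z=82.0): ¬none=1−0.21=0.79, slow=0.46; AND[max(0, a+b−1)] → w = 0.25
Weighted average = (0.00·43.0 + 0.00·96.0 + 0.00·44.1 + 0.56·20.5 + 0.25·82.0) / (0.00 + 0.00 + 0.00 + 0.56 + 0.25)
  = 31.9800 / 0.8100 = 39.48

39.48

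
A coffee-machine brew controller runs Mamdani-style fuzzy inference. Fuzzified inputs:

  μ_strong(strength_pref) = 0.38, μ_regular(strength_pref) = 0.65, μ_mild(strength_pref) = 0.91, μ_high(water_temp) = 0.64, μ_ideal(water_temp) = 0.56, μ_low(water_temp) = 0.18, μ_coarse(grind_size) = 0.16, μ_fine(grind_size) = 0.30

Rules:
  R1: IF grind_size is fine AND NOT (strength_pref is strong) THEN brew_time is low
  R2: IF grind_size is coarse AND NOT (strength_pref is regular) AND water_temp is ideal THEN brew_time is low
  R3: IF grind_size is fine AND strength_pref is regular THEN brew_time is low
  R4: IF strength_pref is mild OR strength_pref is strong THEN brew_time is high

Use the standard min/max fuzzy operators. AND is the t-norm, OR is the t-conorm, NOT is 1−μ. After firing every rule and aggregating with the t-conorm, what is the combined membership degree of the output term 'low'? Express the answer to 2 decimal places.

0.30

R1: fine=0.30, ¬strong=1−0.38=0.62; AND[min(a, b)] → w = 0.30
R2: coarse=0.16, ¬regular=1−0.65=0.35, ideal=0.56; AND[min(a, b)] → w = 0.16
R3: fine=0.30, regular=0.65; AND[min(a, b)] → w = 0.30
R4: mild=0.91, strong=0.38; OR[max(a, b)] → w = 0.91
Rules with consequent 'low': {R1, R2, R3} → strengths 0.30, 0.16, 0.30
Aggregate via t-conorm [max(a, b)]: 0.30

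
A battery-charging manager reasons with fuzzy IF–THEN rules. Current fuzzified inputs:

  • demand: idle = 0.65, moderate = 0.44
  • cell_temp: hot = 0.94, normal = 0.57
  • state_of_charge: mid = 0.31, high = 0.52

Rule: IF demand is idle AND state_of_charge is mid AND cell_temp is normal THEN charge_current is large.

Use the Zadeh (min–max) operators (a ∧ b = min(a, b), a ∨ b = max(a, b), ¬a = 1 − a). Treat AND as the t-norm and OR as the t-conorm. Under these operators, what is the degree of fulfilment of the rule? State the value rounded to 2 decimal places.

0.31

firing strength: idle=0.65, mid=0.31, normal=0.57; AND[min(a, b)] → w = 0.31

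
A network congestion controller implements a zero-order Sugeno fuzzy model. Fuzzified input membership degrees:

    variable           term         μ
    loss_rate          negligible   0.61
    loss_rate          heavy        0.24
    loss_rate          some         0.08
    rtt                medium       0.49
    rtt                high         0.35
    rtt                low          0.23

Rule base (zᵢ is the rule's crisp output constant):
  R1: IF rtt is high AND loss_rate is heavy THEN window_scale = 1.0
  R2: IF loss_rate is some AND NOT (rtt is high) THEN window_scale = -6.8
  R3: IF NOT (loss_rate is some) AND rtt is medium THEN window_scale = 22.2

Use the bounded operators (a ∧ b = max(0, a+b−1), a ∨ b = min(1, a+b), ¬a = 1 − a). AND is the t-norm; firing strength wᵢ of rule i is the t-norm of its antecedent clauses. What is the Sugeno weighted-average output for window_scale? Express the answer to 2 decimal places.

22.20

R1 (z=1.0): high=0.35, heavy=0.24; AND[max(0, a+b−1)] → w = 0.00
R2 (z=-6.8): some=0.08, ¬high=1−0.35=0.65; AND[max(0, a+b−1)] → w = 0.00
R3 (z=22.2): ¬some=1−0.08=0.92, medium=0.49; AND[max(0, a+b−1)] → w = 0.41
Weighted average = (0.00·1.0 + 0.00·-6.8 + 0.41·22.2) / (0.00 + 0.00 + 0.41)
  = 9.1020 / 0.4100 = 22.20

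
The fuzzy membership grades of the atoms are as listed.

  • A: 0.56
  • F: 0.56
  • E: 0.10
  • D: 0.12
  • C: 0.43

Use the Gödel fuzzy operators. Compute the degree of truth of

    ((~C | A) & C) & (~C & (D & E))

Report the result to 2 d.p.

0.10

~C = 1 − 0.43 = 0.57
~C | A = max(a, b) on (0.57, 0.56) = 0.57
(~C | A) & C = min(a, b) on (0.57, 0.43) = 0.43
~C = 1 − 0.43 = 0.57
D & E = min(a, b) on (0.12, 0.10) = 0.10
~C & (D & E) = min(a, b) on (0.57, 0.10) = 0.10
((~C | A) & C) & (~C & (D & E)) = min(a, b) on (0.43, 0.10) = 0.10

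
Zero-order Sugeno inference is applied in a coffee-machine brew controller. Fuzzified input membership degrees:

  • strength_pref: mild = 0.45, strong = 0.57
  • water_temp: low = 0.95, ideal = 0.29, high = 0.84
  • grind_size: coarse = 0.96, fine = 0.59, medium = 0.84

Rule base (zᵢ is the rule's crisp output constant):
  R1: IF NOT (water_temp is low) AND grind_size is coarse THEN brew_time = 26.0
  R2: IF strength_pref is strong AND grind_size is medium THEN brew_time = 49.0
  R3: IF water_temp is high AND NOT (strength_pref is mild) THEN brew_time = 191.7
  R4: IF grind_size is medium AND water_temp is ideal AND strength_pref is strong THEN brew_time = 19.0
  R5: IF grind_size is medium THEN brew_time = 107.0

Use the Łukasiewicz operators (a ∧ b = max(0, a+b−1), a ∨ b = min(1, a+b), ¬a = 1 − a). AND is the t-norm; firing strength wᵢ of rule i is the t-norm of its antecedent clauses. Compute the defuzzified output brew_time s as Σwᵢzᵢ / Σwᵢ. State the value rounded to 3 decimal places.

112.117

R1 (z=26.0): ¬low=1−0.95=0.05, coarse=0.96; AND[max(0, a+b−1)] → w = 0.01
R2 (z=49.0): strong=0.57, medium=0.84; AND[max(0, a+b−1)] → w = 0.41
R3 (z=191.7): high=0.84, ¬mild=1−0.45=0.55; AND[max(0, a+b−1)] → w = 0.39
R4 (z=19.0): medium=0.84, ideal=0.29, strong=0.57; AND[max(0, a+b−1)] → w = 0.00
R5 (z=107.0): medium=0.84 → w = 0.84
Weighted average = (0.01·26.0 + 0.41·49.0 + 0.39·191.7 + 0.00·19.0 + 0.84·107.0) / (0.01 + 0.41 + 0.39 + 0.00 + 0.84)
  = 184.9930 / 1.6500 = 112.117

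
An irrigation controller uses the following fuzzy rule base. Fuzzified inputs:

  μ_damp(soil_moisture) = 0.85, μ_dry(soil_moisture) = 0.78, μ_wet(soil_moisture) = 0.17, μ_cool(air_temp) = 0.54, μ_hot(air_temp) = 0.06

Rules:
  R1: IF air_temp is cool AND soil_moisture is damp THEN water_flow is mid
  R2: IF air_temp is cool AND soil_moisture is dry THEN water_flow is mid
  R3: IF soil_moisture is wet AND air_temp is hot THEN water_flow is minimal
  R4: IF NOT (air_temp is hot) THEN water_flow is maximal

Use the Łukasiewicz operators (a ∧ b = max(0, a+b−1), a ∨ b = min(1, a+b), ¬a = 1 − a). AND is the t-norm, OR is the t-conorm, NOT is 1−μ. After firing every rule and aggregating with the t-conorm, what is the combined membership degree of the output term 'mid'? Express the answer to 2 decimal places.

0.71

R1: cool=0.54, damp=0.85; AND[max(0, a+b−1)] → w = 0.39
R2: cool=0.54, dry=0.78; AND[max(0, a+b−1)] → w = 0.32
R3: wet=0.17, hot=0.06; AND[max(0, a+b−1)] → w = 0.00
R4: ¬hot=1−0.06=0.94 → w = 0.94
Rules with consequent 'mid': {R1, R2} → strengths 0.39, 0.32
Aggregate via t-conorm [min(1, a+b)]: 0.71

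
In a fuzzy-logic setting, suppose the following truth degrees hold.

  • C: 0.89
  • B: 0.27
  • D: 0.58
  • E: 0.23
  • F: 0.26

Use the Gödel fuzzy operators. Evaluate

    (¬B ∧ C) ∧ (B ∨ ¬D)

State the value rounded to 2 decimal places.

0.42

¬B = 1 − 0.27 = 0.73
¬B ∧ C = min(a, b) on (0.73, 0.89) = 0.73
¬D = 1 − 0.58 = 0.42
B ∨ ¬D = max(a, b) on (0.27, 0.42) = 0.42
(¬B ∧ C) ∧ (B ∨ ¬D) = min(a, b) on (0.73, 0.42) = 0.42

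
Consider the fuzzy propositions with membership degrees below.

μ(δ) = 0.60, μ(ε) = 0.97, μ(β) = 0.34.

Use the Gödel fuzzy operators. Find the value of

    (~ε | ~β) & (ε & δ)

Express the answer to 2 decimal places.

~ε = 1 − 0.97 = 0.03
~β = 1 − 0.34 = 0.66
~ε | ~β = max(a, b) on (0.03, 0.66) = 0.66
ε & δ = min(a, b) on (0.97, 0.60) = 0.60
(~ε | ~β) & (ε & δ) = min(a, b) on (0.66, 0.60) = 0.60

0.60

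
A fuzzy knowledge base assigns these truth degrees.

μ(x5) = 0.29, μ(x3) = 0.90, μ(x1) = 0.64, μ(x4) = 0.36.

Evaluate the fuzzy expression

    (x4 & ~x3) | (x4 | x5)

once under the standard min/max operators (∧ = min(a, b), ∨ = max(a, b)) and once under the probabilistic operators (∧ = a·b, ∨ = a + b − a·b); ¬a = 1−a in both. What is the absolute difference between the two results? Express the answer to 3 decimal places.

Under standard min/max:
  ~x3 = 1 − 0.90 = 0.10
  x4 & ~x3 = min(a, b) on (0.36, 0.10) = 0.10
  x4 | x5 = max(a, b) on (0.36, 0.29) = 0.36
  (x4 & ~x3) | (x4 | x5) = max(a, b) on (0.10, 0.36) = 0.36
  → value = 0.3600
Under probabilistic:
  ~x3 = 1 − 0.9000 = 0.1000
  x4 & ~x3 = a·b on (0.3600, 0.1000) = 0.0360
  x4 | x5 = a + b − a·b on (0.3600, 0.2900) = 0.5456
  (x4 & ~x3) | (x4 | x5) = a + b − a·b on (0.0360, 0.5456) = 0.5620
  → value = 0.5620
|0.3600 − 0.5620| = 0.202

0.202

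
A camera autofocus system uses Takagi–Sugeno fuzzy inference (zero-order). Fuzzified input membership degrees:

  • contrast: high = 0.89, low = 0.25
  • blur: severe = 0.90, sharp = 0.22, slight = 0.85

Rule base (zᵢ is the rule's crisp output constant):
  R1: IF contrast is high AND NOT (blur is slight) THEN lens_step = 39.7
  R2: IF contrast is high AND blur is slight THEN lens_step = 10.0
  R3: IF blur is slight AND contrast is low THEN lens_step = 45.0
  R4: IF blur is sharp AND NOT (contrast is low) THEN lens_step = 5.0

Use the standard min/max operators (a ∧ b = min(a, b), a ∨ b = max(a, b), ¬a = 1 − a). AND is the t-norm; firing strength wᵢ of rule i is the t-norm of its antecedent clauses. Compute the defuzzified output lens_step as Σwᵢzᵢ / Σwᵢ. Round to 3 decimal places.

18.235

R1 (z=39.7): high=0.89, ¬slight=1−0.85=0.15; AND[min(a, b)] → w = 0.15
R2 (z=10.0): high=0.89, slight=0.85; AND[min(a, b)] → w = 0.85
R3 (z=45.0): slight=0.85, low=0.25; AND[min(a, b)] → w = 0.25
R4 (z=5.0): sharp=0.22, ¬low=1−0.25=0.75; AND[min(a, b)] → w = 0.22
Weighted average = (0.15·39.7 + 0.85·10.0 + 0.25·45.0 + 0.22·5.0) / (0.15 + 0.85 + 0.25 + 0.22)
  = 26.8050 / 1.4700 = 18.235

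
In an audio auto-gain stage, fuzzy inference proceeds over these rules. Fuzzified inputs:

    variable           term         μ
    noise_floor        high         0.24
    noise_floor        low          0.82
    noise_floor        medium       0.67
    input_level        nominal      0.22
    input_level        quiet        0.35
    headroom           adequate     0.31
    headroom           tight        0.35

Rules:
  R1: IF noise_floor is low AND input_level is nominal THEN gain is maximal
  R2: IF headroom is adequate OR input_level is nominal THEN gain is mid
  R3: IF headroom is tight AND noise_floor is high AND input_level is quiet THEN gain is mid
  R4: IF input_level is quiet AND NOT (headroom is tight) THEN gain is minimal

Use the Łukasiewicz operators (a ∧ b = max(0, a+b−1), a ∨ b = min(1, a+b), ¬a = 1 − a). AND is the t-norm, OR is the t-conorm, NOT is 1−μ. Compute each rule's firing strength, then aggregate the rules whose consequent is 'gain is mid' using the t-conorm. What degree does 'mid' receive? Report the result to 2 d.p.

0.53

R1: low=0.82, nominal=0.22; AND[max(0, a+b−1)] → w = 0.04
R2: adequate=0.31, nominal=0.22; OR[min(1, a+b)] → w = 0.53
R3: tight=0.35, high=0.24, quiet=0.35; AND[max(0, a+b−1)] → w = 0.00
R4: quiet=0.35, ¬tight=1−0.35=0.65; AND[max(0, a+b−1)] → w = 0.00
Rules with consequent 'mid': {R2, R3} → strengths 0.53, 0.00
Aggregate via t-conorm [min(1, a+b)]: 0.53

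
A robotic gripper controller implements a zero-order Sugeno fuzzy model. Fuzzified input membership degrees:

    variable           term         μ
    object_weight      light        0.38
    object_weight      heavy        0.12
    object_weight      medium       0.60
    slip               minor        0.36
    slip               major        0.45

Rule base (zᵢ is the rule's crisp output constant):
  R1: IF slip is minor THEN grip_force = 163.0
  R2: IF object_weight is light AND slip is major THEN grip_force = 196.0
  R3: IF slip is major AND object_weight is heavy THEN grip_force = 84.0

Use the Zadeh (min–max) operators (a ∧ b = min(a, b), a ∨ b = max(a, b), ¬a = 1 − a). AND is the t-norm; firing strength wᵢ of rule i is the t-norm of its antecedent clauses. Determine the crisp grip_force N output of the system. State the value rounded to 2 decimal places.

166.56

R1 (z=163.0): minor=0.36 → w = 0.36
R2 (z=196.0): light=0.38, major=0.45; AND[min(a, b)] → w = 0.38
R3 (z=84.0): major=0.45, heavy=0.12; AND[min(a, b)] → w = 0.12
Weighted average = (0.36·163.0 + 0.38·196.0 + 0.12·84.0) / (0.36 + 0.38 + 0.12)
  = 143.2400 / 0.8600 = 166.56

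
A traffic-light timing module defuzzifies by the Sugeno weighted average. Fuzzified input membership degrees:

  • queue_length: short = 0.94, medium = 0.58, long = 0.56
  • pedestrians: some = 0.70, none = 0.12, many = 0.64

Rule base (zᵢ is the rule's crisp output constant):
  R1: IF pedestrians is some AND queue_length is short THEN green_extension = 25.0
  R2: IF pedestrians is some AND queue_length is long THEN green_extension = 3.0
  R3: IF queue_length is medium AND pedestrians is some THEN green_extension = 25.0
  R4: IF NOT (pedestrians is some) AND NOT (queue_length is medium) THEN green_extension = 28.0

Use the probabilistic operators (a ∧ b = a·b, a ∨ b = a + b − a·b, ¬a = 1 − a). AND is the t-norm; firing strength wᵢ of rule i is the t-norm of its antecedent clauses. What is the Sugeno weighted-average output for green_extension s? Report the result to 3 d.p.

R1 (z=25.0): some=0.70, short=0.94; AND[a·b] → w = 0.6580
R2 (z=3.0): some=0.70, long=0.56; AND[a·b] → w = 0.3920
R3 (z=25.0): medium=0.58, some=0.70; AND[a·b] → w = 0.4060
R4 (z=28.0): ¬some=1−0.70=0.30, ¬medium=1−0.58=0.42; AND[a·b] → w = 0.1260
Weighted average = (0.6580·25.0 + 0.3920·3.0 + 0.4060·25.0 + 0.1260·28.0) / (0.6580 + 0.3920 + 0.4060 + 0.1260)
  = 31.3040 / 1.5820 = 19.788

19.788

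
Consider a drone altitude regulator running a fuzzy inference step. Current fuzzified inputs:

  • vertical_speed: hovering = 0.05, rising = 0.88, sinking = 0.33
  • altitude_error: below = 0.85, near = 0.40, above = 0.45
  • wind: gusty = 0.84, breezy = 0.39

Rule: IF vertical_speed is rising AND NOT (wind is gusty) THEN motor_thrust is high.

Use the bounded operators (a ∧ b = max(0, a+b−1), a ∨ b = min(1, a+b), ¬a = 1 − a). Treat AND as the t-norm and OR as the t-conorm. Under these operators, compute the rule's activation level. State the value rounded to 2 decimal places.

firing strength: rising=0.88, ¬gusty=1−0.84=0.16; AND[max(0, a+b−1)] → w = 0.04

0.04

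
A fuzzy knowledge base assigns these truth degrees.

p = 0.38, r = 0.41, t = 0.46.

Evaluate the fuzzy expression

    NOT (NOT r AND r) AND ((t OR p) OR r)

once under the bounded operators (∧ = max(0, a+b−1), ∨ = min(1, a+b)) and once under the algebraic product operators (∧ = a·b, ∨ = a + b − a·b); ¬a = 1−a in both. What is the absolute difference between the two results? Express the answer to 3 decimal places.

Under bounded:
  NOT r = 1 − 0.41 = 0.59
  NOT r AND r = max(0, a+b−1) on (0.59, 0.41) = 0.00
  NOT (NOT r AND r) = 1 − 0.00 = 1.00
  t OR p = min(1, a+b) on (0.46, 0.38) = 0.84
  (t OR p) OR r = min(1, a+b) on (0.84, 0.41) = 1.00
  NOT (NOT r AND r) AND ((t OR p) OR r) = max(0, a+b−1) on (1.00, 1.00) = 1.00
  → value = 1.0000
Under algebraic product:
  NOT r = 1 − 0.4100 = 0.5900
  NOT r AND r = a·b on (0.5900, 0.4100) = 0.2419
  NOT (NOT r AND r) = 1 − 0.2419 = 0.7581
  t OR p = a + b − a·b on (0.4600, 0.3800) = 0.6652
  (t OR p) OR r = a + b − a·b on (0.6652, 0.4100) = 0.8025
  NOT (NOT r AND r) AND ((t OR p) OR r) = a·b on (0.7581, 0.8025) = 0.6084
  → value = 0.6084
|1.0000 − 0.6084| = 0.392

0.392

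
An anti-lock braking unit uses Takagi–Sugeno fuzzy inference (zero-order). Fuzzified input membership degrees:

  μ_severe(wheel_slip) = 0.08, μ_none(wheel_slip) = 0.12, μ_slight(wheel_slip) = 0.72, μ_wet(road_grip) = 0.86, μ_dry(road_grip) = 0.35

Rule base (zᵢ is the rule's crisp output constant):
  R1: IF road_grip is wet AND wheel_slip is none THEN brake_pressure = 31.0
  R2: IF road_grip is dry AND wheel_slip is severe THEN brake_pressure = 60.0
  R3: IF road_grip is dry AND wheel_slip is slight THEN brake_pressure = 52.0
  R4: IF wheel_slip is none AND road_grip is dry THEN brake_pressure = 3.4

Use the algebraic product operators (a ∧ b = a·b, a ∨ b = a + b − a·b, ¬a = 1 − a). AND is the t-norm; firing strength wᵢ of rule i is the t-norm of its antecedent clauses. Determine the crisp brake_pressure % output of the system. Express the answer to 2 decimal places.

R1 (z=31.0): wet=0.86, none=0.12; AND[a·b] → w = 0.1032
R2 (z=60.0): dry=0.35, severe=0.08; AND[a·b] → w = 0.0280
R3 (z=52.0): dry=0.35, slight=0.72; AND[a·b] → w = 0.2520
R4 (z=3.4): none=0.12, dry=0.35; AND[a·b] → w = 0.0420
Weighted average = (0.1032·31.0 + 0.0280·60.0 + 0.2520·52.0 + 0.0420·3.4) / (0.1032 + 0.0280 + 0.2520 + 0.0420)
  = 18.1260 / 0.4252 = 42.63

42.63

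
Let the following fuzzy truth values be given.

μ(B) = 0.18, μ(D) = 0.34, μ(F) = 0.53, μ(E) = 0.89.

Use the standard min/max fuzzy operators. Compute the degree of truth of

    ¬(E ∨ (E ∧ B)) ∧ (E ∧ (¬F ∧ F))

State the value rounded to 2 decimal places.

0.11

E ∧ B = min(a, b) on (0.89, 0.18) = 0.18
E ∨ (E ∧ B) = max(a, b) on (0.89, 0.18) = 0.89
¬(E ∨ (E ∧ B)) = 1 − 0.89 = 0.11
¬F = 1 − 0.53 = 0.47
¬F ∧ F = min(a, b) on (0.47, 0.53) = 0.47
E ∧ (¬F ∧ F) = min(a, b) on (0.89, 0.47) = 0.47
¬(E ∨ (E ∧ B)) ∧ (E ∧ (¬F ∧ F)) = min(a, b) on (0.11, 0.47) = 0.11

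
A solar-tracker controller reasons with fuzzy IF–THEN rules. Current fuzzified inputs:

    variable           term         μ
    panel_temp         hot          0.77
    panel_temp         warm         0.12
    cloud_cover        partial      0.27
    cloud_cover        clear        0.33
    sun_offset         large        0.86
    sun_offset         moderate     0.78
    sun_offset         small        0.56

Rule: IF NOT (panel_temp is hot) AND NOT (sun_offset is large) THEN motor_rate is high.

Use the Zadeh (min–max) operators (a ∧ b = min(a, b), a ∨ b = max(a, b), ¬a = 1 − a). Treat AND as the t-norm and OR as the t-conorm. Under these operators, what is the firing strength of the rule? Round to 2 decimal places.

firing strength: ¬hot=1−0.77=0.23, ¬large=1−0.86=0.14; AND[min(a, b)] → w = 0.14

0.14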